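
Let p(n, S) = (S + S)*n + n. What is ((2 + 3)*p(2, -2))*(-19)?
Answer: 570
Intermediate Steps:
p(n, S) = n + 2*S*n (p(n, S) = (2*S)*n + n = 2*S*n + n = n + 2*S*n)
((2 + 3)*p(2, -2))*(-19) = ((2 + 3)*(2*(1 + 2*(-2))))*(-19) = (5*(2*(1 - 4)))*(-19) = (5*(2*(-3)))*(-19) = (5*(-6))*(-19) = -30*(-19) = 570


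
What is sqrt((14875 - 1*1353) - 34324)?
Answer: I*sqrt(20802) ≈ 144.23*I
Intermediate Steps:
sqrt((14875 - 1*1353) - 34324) = sqrt((14875 - 1353) - 34324) = sqrt(13522 - 34324) = sqrt(-20802) = I*sqrt(20802)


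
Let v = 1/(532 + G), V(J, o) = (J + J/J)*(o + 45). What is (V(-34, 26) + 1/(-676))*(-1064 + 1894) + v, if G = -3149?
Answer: -1720168847133/884546 ≈ -1.9447e+6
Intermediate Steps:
V(J, o) = (1 + J)*(45 + o) (V(J, o) = (J + 1)*(45 + o) = (1 + J)*(45 + o))
v = -1/2617 (v = 1/(532 - 3149) = 1/(-2617) = -1/2617 ≈ -0.00038212)
(V(-34, 26) + 1/(-676))*(-1064 + 1894) + v = ((45 + 26 + 45*(-34) - 34*26) + 1/(-676))*(-1064 + 1894) - 1/2617 = ((45 + 26 - 1530 - 884) - 1/676)*830 - 1/2617 = (-2343 - 1/676)*830 - 1/2617 = -1583869/676*830 - 1/2617 = -657305635/338 - 1/2617 = -1720168847133/884546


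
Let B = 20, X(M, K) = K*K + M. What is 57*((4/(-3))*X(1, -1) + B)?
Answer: 988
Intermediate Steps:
X(M, K) = M + K**2 (X(M, K) = K**2 + M = M + K**2)
57*((4/(-3))*X(1, -1) + B) = 57*((4/(-3))*(1 + (-1)**2) + 20) = 57*((4*(-1/3))*(1 + 1) + 20) = 57*(-4/3*2 + 20) = 57*(-8/3 + 20) = 57*(52/3) = 988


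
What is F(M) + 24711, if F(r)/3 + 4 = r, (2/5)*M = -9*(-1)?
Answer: 49533/2 ≈ 24767.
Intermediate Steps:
M = 45/2 (M = 5*(-9*(-1))/2 = (5/2)*9 = 45/2 ≈ 22.500)
F(r) = -12 + 3*r
F(M) + 24711 = (-12 + 3*(45/2)) + 24711 = (-12 + 135/2) + 24711 = 111/2 + 24711 = 49533/2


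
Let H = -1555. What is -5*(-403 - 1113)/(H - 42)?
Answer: -7580/1597 ≈ -4.7464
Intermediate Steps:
-5*(-403 - 1113)/(H - 42) = -5*(-403 - 1113)/(-1555 - 42) = -(-7580)/(-1597) = -(-7580)*(-1)/1597 = -5*1516/1597 = -7580/1597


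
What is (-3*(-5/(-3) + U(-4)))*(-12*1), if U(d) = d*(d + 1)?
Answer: 492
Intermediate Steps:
U(d) = d*(1 + d)
(-3*(-5/(-3) + U(-4)))*(-12*1) = (-3*(-5/(-3) - 4*(1 - 4)))*(-12*1) = -3*(-5*(-⅓) - 4*(-3))*(-12) = -3*(5/3 + 12)*(-12) = -3*41/3*(-12) = -41*(-12) = 492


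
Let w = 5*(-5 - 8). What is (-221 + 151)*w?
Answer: 4550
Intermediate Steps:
w = -65 (w = 5*(-13) = -65)
(-221 + 151)*w = (-221 + 151)*(-65) = -70*(-65) = 4550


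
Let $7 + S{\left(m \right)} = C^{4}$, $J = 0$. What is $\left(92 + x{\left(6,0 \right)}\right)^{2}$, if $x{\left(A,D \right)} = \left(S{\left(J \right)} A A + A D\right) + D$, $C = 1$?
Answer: $15376$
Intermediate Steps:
$S{\left(m \right)} = -6$ ($S{\left(m \right)} = -7 + 1^{4} = -7 + 1 = -6$)
$x{\left(A,D \right)} = D - 6 A^{2} + A D$ ($x{\left(A,D \right)} = \left(- 6 A A + A D\right) + D = \left(- 6 A^{2} + A D\right) + D = D - 6 A^{2} + A D$)
$\left(92 + x{\left(6,0 \right)}\right)^{2} = \left(92 + \left(0 - 6 \cdot 6^{2} + 6 \cdot 0\right)\right)^{2} = \left(92 + \left(0 - 216 + 0\right)\right)^{2} = \left(92 - 216\right)^{2} = \left(-124\right)^{2} = 15376$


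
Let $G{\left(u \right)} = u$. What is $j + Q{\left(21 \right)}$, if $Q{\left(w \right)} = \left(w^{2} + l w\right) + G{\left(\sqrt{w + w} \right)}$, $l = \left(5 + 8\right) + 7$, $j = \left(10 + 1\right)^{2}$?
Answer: $982 + \sqrt{42} \approx 988.48$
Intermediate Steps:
$j = 121$ ($j = 11^{2} = 121$)
$l = 20$ ($l = 13 + 7 = 20$)
$Q{\left(w \right)} = w^{2} + 20 w + \sqrt{2} \sqrt{w}$ ($Q{\left(w \right)} = \left(w^{2} + 20 w\right) + \sqrt{w + w} = \left(w^{2} + 20 w\right) + \sqrt{2 w} = \left(w^{2} + 20 w\right) + \sqrt{2} \sqrt{w} = w^{2} + 20 w + \sqrt{2} \sqrt{w}$)
$j + Q{\left(21 \right)} = 121 + \left(21^{2} + 20 \cdot 21 + \sqrt{2} \sqrt{21}\right) = 121 + \left(441 + 420 + \sqrt{42}\right) = 121 + \left(861 + \sqrt{42}\right) = 982 + \sqrt{42}$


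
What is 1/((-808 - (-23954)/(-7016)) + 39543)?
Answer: 3508/135870403 ≈ 2.5819e-5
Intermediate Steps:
1/((-808 - (-23954)/(-7016)) + 39543) = 1/((-808 - (-23954)*(-1)/7016) + 39543) = 1/((-808 - 1*11977/3508) + 39543) = 1/((-808 - 11977/3508) + 39543) = 1/(-2846441/3508 + 39543) = 1/(135870403/3508) = 3508/135870403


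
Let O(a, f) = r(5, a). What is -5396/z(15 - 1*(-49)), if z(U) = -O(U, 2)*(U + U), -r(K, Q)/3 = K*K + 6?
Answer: -1349/2976 ≈ -0.45329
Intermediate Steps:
r(K, Q) = -18 - 3*K**2 (r(K, Q) = -3*(K*K + 6) = -3*(K**2 + 6) = -3*(6 + K**2) = -18 - 3*K**2)
O(a, f) = -93 (O(a, f) = -18 - 3*5**2 = -18 - 3*25 = -18 - 75 = -93)
z(U) = 186*U (z(U) = -(-93)*(U + U) = -(-93)*2*U = -(-186)*U = 186*U)
-5396/z(15 - 1*(-49)) = -5396*1/(186*(15 - 1*(-49))) = -5396*1/(186*(15 + 49)) = -5396/(186*64) = -5396/11904 = -5396*1/11904 = -1349/2976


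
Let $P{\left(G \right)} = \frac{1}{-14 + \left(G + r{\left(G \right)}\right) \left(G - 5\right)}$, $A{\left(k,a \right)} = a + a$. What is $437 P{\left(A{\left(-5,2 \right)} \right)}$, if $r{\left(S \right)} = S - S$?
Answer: $- \frac{437}{18} \approx -24.278$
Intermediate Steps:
$A{\left(k,a \right)} = 2 a$
$r{\left(S \right)} = 0$
$P{\left(G \right)} = \frac{1}{-14 + G \left(-5 + G\right)}$ ($P{\left(G \right)} = \frac{1}{-14 + \left(G + 0\right) \left(G - 5\right)} = \frac{1}{-14 + G \left(-5 + G\right)}$)
$437 P{\left(A{\left(-5,2 \right)} \right)} = \frac{437}{-14 + \left(2 \cdot 2\right)^{2} - 5 \cdot 2 \cdot 2} = \frac{437}{-14 + 4^{2} - 20} = \frac{437}{-14 + 16 - 20} = \frac{437}{-18} = 437 \left(- \frac{1}{18}\right) = - \frac{437}{18}$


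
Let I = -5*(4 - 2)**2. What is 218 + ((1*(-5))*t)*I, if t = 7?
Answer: 918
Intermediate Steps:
I = -20 (I = -5*2**2 = -5*4 = -20)
218 + ((1*(-5))*t)*I = 218 + ((1*(-5))*7)*(-20) = 218 - 5*7*(-20) = 218 - 35*(-20) = 218 + 700 = 918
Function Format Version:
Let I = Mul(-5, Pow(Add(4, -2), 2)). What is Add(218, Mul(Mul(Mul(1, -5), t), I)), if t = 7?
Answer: 918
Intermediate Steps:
I = -20 (I = Mul(-5, Pow(2, 2)) = Mul(-5, 4) = -20)
Add(218, Mul(Mul(Mul(1, -5), t), I)) = Add(218, Mul(Mul(Mul(1, -5), 7), -20)) = Add(218, Mul(Mul(-5, 7), -20)) = Add(218, Mul(-35, -20)) = Add(218, 700) = 918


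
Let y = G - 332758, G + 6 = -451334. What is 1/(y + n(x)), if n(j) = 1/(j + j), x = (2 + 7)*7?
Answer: -126/98796347 ≈ -1.2754e-6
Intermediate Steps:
G = -451340 (G = -6 - 451334 = -451340)
x = 63 (x = 9*7 = 63)
n(j) = 1/(2*j)
y = -784098 (y = -451340 - 332758 = -784098)
1/(y + n(x)) = 1/(-784098 + (½)/63) = 1/(-784098 + (½)*(1/63)) = 1/(-784098 + 1/126) = 1/(-98796347/126) = -126/98796347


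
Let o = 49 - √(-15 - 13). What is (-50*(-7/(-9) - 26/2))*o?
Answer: 269500/9 - 11000*I*√7/9 ≈ 29944.0 - 3233.7*I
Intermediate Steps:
o = 49 - 2*I*√7 (o = 49 - √(-28) = 49 - 2*I*√7 ≈ 49.0 - 5.2915*I)
(-50*(-7/(-9) - 26/2))*o = (-50*(-7/(-9) - 26/2))*(49 - 2*I*√7) = (-50*(-7*(-⅑) - 26*½))*(49 - 2*I*√7) = (-50*(7/9 - 13))*(49 - 2*I*√7) = (-50*(-110/9))*(49 - 2*I*√7) = 5500*(49 - 2*I*√7)/9 = 269500/9 - 11000*I*√7/9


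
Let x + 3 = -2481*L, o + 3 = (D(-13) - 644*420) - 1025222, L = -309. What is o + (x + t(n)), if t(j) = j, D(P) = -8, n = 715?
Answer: -528372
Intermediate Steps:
o = -1295713 (o = -3 + ((-8 - 644*420) - 1025222) = -3 + ((-8 - 270480) - 1025222) = -3 + (-270488 - 1025222) = -3 - 1295710 = -1295713)
x = 766626 (x = -3 - 2481*(-309) = -3 + 766629 = 766626)
o + (x + t(n)) = -1295713 + (766626 + 715) = -1295713 + 767341 = -528372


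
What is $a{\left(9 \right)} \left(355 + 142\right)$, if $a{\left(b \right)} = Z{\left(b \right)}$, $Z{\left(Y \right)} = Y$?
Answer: $4473$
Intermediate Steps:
$a{\left(b \right)} = b$
$a{\left(9 \right)} \left(355 + 142\right) = 9 \left(355 + 142\right) = 9 \cdot 497 = 4473$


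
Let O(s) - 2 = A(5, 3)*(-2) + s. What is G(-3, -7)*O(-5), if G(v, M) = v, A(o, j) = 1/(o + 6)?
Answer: 105/11 ≈ 9.5455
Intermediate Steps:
A(o, j) = 1/(6 + o)
O(s) = 20/11 + s (O(s) = 2 + (-2/(6 + 5) + s) = 2 + (-2/11 + s) = 20/11 + s)
G(-3, -7)*O(-5) = -3*(20/11 - 5) = -3*(-35/11) = 105/11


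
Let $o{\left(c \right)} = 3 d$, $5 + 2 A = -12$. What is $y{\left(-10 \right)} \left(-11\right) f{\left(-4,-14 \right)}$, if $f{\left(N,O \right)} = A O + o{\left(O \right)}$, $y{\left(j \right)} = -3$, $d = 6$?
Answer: $4521$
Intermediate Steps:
$A = - \frac{17}{2}$ ($A = - \frac{5}{2} + \frac{1}{2} \left(-12\right) = - \frac{5}{2} - 6 = - \frac{17}{2} \approx -8.5$)
$o{\left(c \right)} = 18$ ($o{\left(c \right)} = 3 \cdot 6 = 18$)
$f{\left(N,O \right)} = 18 - \frac{17 O}{2}$ ($f{\left(N,O \right)} = - \frac{17 O}{2} + 18 = 18 - \frac{17 O}{2}$)
$y{\left(-10 \right)} \left(-11\right) f{\left(-4,-14 \right)} = \left(-3\right) \left(-11\right) \left(18 - -119\right) = 33 \left(18 + 119\right) = 33 \cdot 137 = 4521$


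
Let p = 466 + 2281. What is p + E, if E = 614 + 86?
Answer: 3447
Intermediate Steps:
E = 700
p = 2747
p + E = 2747 + 700 = 3447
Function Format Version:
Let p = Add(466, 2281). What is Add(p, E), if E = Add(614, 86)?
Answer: 3447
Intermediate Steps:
E = 700
p = 2747
Add(p, E) = Add(2747, 700) = 3447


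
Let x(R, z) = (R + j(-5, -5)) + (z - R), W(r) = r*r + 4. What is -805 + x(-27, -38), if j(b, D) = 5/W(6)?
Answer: -6743/8 ≈ -842.88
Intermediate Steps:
W(r) = 4 + r² (W(r) = r² + 4 = 4 + r²)
j(b, D) = ⅛ (j(b, D) = 5/(4 + 6²) = 5/(4 + 36) = 5/40 = 5*(1/40) = ⅛)
x(R, z) = ⅛ + z (x(R, z) = (R + ⅛) + (z - R) = (⅛ + R) + (z - R) = ⅛ + z)
-805 + x(-27, -38) = -805 + (⅛ - 38) = -805 - 303/8 = -6743/8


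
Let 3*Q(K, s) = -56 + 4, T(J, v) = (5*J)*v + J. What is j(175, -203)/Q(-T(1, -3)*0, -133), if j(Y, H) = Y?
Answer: -525/52 ≈ -10.096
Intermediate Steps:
T(J, v) = J + 5*J*v (T(J, v) = 5*J*v + J = J + 5*J*v)
Q(K, s) = -52/3 (Q(K, s) = (-56 + 4)/3 = (⅓)*(-52) = -52/3)
j(175, -203)/Q(-T(1, -3)*0, -133) = 175/(-52/3) = 175*(-3/52) = -525/52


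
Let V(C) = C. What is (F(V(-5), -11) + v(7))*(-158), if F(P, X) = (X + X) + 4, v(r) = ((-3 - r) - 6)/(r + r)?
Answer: 21172/7 ≈ 3024.6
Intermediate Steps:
v(r) = (-9 - r)/(2*r) (v(r) = (-9 - r)/((2*r)) = (-9 - r)*(1/(2*r)) = (-9 - r)/(2*r))
F(P, X) = 4 + 2*X (F(P, X) = 2*X + 4 = 4 + 2*X)
(F(V(-5), -11) + v(7))*(-158) = ((4 + 2*(-11)) + (1/2)*(-9 - 1*7)/7)*(-158) = ((4 - 22) + (1/2)*(1/7)*(-9 - 7))*(-158) = (-18 + (1/2)*(1/7)*(-16))*(-158) = (-18 - 8/7)*(-158) = -134/7*(-158) = 21172/7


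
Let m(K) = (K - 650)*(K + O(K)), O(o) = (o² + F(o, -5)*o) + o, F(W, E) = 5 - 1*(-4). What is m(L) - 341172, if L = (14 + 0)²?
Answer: -18760860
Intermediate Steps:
F(W, E) = 9 (F(W, E) = 5 + 4 = 9)
O(o) = o² + 10*o (O(o) = (o² + 9*o) + o = o² + 10*o)
L = 196 (L = 14² = 196)
m(K) = (-650 + K)*(K + K*(10 + K)) (m(K) = (K - 650)*(K + K*(10 + K)) = (-650 + K)*(K + K*(10 + K)))
m(L) - 341172 = 196*(-7150 + 196² - 639*196) - 341172 = 196*(-7150 + 38416 - 125244) - 341172 = 196*(-93978) - 341172 = -18419688 - 341172 = -18760860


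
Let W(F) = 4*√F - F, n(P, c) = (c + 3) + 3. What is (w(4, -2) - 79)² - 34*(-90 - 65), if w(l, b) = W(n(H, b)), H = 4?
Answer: 10895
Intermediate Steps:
n(P, c) = 6 + c (n(P, c) = (3 + c) + 3 = 6 + c)
W(F) = -F + 4*√F
w(l, b) = -6 - b + 4*√(6 + b) (w(l, b) = -(6 + b) + 4*√(6 + b) = (-6 - b) + 4*√(6 + b) = -6 - b + 4*√(6 + b))
(w(4, -2) - 79)² - 34*(-90 - 65) = ((-6 - 1*(-2) + 4*√(6 - 2)) - 79)² - 34*(-90 - 65) = ((-6 + 2 + 4*√4) - 79)² - 34*(-155) = ((-6 + 2 + 4*2) - 79)² - 1*(-5270) = ((-6 + 2 + 8) - 79)² + 5270 = (4 - 79)² + 5270 = (-75)² + 5270 = 5625 + 5270 = 10895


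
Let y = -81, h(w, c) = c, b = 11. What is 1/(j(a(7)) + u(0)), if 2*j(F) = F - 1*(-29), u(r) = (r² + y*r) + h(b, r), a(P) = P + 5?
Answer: 2/41 ≈ 0.048781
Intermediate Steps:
a(P) = 5 + P
u(r) = r² - 80*r (u(r) = (r² - 81*r) + r = r² - 80*r)
j(F) = 29/2 + F/2 (j(F) = (F - 1*(-29))/2 = (F + 29)/2 = (29 + F)/2 = 29/2 + F/2)
1/(j(a(7)) + u(0)) = 1/((29/2 + (5 + 7)/2) + 0*(-80 + 0)) = 1/((29/2 + (½)*12) + 0*(-80)) = 1/((29/2 + 6) + 0) = 1/(41/2 + 0) = 1/(41/2) = 2/41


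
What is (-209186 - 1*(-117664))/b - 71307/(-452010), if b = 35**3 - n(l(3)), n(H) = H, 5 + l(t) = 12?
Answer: -84017699/42492905 ≈ -1.9772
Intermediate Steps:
l(t) = 7 (l(t) = -5 + 12 = 7)
b = 42868 (b = 35**3 - 1*7 = 42875 - 7 = 42868)
(-209186 - 1*(-117664))/b - 71307/(-452010) = (-209186 - 1*(-117664))/42868 - 71307/(-452010) = (-209186 + 117664)*(1/42868) - 71307*(-1/452010) = -91522*1/42868 + 1251/7930 = -45761/21434 + 1251/7930 = -84017699/42492905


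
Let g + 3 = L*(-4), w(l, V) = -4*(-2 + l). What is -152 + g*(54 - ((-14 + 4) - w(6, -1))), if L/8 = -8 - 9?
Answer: 25816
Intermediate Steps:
w(l, V) = 8 - 4*l
L = -136 (L = 8*(-8 - 9) = 8*(-17) = -136)
g = 541 (g = -3 - 136*(-4) = -3 + 544 = 541)
-152 + g*(54 - ((-14 + 4) - w(6, -1))) = -152 + 541*(54 - ((-14 + 4) - (8 - 4*6))) = -152 + 541*(54 - (-10 - (8 - 24))) = -152 + 541*(54 - (-10 - 1*(-16))) = -152 + 541*(54 - (-10 + 16)) = -152 + 541*(54 - 1*6) = -152 + 541*(54 - 6) = -152 + 541*48 = -152 + 25968 = 25816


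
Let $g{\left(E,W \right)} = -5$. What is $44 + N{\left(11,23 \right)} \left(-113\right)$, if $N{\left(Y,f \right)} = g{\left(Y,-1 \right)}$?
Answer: $609$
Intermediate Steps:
$N{\left(Y,f \right)} = -5$
$44 + N{\left(11,23 \right)} \left(-113\right) = 44 - -565 = 44 + 565 = 609$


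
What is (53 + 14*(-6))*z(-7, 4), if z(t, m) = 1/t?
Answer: 31/7 ≈ 4.4286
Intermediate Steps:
(53 + 14*(-6))*z(-7, 4) = (53 + 14*(-6))/(-7) = (53 - 84)*(-⅐) = -31*(-⅐) = 31/7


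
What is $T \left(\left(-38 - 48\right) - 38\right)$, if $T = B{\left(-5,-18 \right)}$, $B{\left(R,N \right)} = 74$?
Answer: $-9176$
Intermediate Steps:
$T = 74$
$T \left(\left(-38 - 48\right) - 38\right) = 74 \left(\left(-38 - 48\right) - 38\right) = 74 \left(-86 - 38\right) = 74 \left(-124\right) = -9176$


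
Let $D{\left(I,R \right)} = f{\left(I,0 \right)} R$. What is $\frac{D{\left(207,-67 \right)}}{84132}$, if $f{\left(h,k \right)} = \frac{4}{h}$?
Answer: $- \frac{67}{4353831} \approx -1.5389 \cdot 10^{-5}$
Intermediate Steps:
$D{\left(I,R \right)} = \frac{4 R}{I}$ ($D{\left(I,R \right)} = \frac{4}{I} R = \frac{4 R}{I}$)
$\frac{D{\left(207,-67 \right)}}{84132} = \frac{4 \left(-67\right) \frac{1}{207}}{84132} = 4 \left(-67\right) \frac{1}{207} \cdot \frac{1}{84132} = \left(- \frac{268}{207}\right) \frac{1}{84132} = - \frac{67}{4353831}$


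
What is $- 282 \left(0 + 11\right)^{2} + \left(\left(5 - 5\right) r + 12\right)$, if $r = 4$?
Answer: $-34110$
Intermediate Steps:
$- 282 \left(0 + 11\right)^{2} + \left(\left(5 - 5\right) r + 12\right) = - 282 \left(0 + 11\right)^{2} + \left(\left(5 - 5\right) 4 + 12\right) = - 282 \cdot 11^{2} + \left(0 \cdot 4 + 12\right) = \left(-282\right) 121 + \left(0 + 12\right) = -34122 + 12 = -34110$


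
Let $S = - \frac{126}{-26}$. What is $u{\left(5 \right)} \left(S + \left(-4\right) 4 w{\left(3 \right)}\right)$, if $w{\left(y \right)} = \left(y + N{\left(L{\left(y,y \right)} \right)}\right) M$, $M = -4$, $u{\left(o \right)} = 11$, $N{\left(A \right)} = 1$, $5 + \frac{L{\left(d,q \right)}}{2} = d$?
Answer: $\frac{37301}{13} \approx 2869.3$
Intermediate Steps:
$L{\left(d,q \right)} = -10 + 2 d$
$S = \frac{63}{13}$ ($S = \left(-126\right) \left(- \frac{1}{26}\right) = \frac{63}{13} \approx 4.8462$)
$w{\left(y \right)} = -4 - 4 y$ ($w{\left(y \right)} = \left(y + 1\right) \left(-4\right) = \left(1 + y\right) \left(-4\right) = -4 - 4 y$)
$u{\left(5 \right)} \left(S + \left(-4\right) 4 w{\left(3 \right)}\right) = 11 \left(\frac{63}{13} + \left(-4\right) 4 \left(-4 - 12\right)\right) = 11 \left(\frac{63}{13} - 16 \left(-4 - 12\right)\right) = 11 \left(\frac{63}{13} - -256\right) = 11 \left(\frac{63}{13} + 256\right) = 11 \cdot \frac{3391}{13} = \frac{37301}{13}$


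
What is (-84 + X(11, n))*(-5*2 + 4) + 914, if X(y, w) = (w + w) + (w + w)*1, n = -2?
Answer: 1466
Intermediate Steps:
X(y, w) = 4*w (X(y, w) = 2*w + (2*w)*1 = 2*w + 2*w = 4*w)
(-84 + X(11, n))*(-5*2 + 4) + 914 = (-84 + 4*(-2))*(-5*2 + 4) + 914 = (-84 - 8)*(-10 + 4) + 914 = -92*(-6) + 914 = 552 + 914 = 1466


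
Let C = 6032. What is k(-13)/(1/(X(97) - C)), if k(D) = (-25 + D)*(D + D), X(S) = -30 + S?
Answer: -5893420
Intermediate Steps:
k(D) = 2*D*(-25 + D) (k(D) = (-25 + D)*(2*D) = 2*D*(-25 + D))
k(-13)/(1/(X(97) - C)) = (2*(-13)*(-25 - 13))/(1/((-30 + 97) - 1*6032)) = (2*(-13)*(-38))/(1/(67 - 6032)) = 988/(1/(-5965)) = 988/(-1/5965) = 988*(-5965) = -5893420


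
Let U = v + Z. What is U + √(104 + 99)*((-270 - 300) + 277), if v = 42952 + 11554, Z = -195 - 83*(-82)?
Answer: 61117 - 293*√203 ≈ 56942.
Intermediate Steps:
Z = 6611 (Z = -195 + 6806 = 6611)
v = 54506
U = 61117 (U = 54506 + 6611 = 61117)
U + √(104 + 99)*((-270 - 300) + 277) = 61117 + √(104 + 99)*((-270 - 300) + 277) = 61117 + √203*(-570 + 277) = 61117 + √203*(-293) = 61117 - 293*√203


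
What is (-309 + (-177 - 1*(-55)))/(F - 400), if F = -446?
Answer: 431/846 ≈ 0.50946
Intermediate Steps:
(-309 + (-177 - 1*(-55)))/(F - 400) = (-309 + (-177 - 1*(-55)))/(-446 - 400) = (-309 + (-177 + 55))/(-846) = (-309 - 122)*(-1/846) = -431*(-1/846) = 431/846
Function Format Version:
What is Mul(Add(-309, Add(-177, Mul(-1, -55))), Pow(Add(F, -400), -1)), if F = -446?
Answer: Rational(431, 846) ≈ 0.50946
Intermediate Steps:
Mul(Add(-309, Add(-177, Mul(-1, -55))), Pow(Add(F, -400), -1)) = Mul(Add(-309, Add(-177, Mul(-1, -55))), Pow(Add(-446, -400), -1)) = Mul(Add(-309, Add(-177, 55)), Pow(-846, -1)) = Mul(Add(-309, -122), Rational(-1, 846)) = Mul(-431, Rational(-1, 846)) = Rational(431, 846)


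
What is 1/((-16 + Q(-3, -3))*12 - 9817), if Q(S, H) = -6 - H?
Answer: -1/10045 ≈ -9.9552e-5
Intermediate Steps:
1/((-16 + Q(-3, -3))*12 - 9817) = 1/((-16 + (-6 - 1*(-3)))*12 - 9817) = 1/((-16 + (-6 + 3))*12 - 9817) = 1/((-16 - 3)*12 - 9817) = 1/(-19*12 - 9817) = 1/(-228 - 9817) = 1/(-10045) = -1/10045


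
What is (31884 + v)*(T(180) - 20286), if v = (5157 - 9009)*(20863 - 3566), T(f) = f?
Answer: 1338982392960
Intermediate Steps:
v = -66628044 (v = -3852*17297 = -66628044)
(31884 + v)*(T(180) - 20286) = (31884 - 66628044)*(180 - 20286) = -66596160*(-20106) = 1338982392960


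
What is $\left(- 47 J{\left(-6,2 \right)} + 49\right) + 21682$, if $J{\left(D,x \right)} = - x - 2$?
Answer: $21919$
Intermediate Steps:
$J{\left(D,x \right)} = -2 - x$
$\left(- 47 J{\left(-6,2 \right)} + 49\right) + 21682 = \left(- 47 \left(-2 - 2\right) + 49\right) + 21682 = \left(\left(-47\right) \left(-4\right) + 49\right) + 21682 = \left(188 + 49\right) + 21682 = 237 + 21682 = 21919$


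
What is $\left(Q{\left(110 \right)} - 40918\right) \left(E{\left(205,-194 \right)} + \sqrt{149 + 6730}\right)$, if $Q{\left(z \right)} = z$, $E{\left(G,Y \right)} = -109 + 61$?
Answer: $1958784 - 40808 \sqrt{6879} \approx -1.4258 \cdot 10^{6}$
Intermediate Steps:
$E{\left(G,Y \right)} = -48$
$\left(Q{\left(110 \right)} - 40918\right) \left(E{\left(205,-194 \right)} + \sqrt{149 + 6730}\right) = \left(110 - 40918\right) \left(-48 + \sqrt{149 + 6730}\right) = - 40808 \left(-48 + \sqrt{6879}\right) = 1958784 - 40808 \sqrt{6879}$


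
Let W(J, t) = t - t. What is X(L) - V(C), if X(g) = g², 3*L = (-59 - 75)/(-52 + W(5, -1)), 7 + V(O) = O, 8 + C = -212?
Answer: 1385557/6084 ≈ 227.74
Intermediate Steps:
C = -220 (C = -8 - 212 = -220)
W(J, t) = 0
V(O) = -7 + O
L = 67/78 (L = ((-59 - 75)/(-52 + 0))/3 = (-134/(-52))/3 = (-134*(-1/52))/3 = (⅓)*(67/26) = 67/78 ≈ 0.85897)
X(L) - V(C) = (67/78)² - (-7 - 220) = 4489/6084 - 1*(-227) = 4489/6084 + 227 = 1385557/6084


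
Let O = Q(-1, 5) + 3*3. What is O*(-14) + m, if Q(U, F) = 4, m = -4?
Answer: -186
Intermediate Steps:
O = 13 (O = 4 + 3*3 = 4 + 9 = 13)
O*(-14) + m = 13*(-14) - 4 = -182 - 4 = -186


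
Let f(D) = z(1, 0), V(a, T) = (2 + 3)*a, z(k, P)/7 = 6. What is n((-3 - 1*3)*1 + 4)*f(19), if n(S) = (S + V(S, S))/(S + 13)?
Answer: -504/11 ≈ -45.818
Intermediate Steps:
z(k, P) = 42 (z(k, P) = 7*6 = 42)
V(a, T) = 5*a
f(D) = 42
n(S) = 6*S/(13 + S) (n(S) = (S + 5*S)/(S + 13) = (6*S)/(13 + S) = 6*S/(13 + S))
n((-3 - 1*3)*1 + 4)*f(19) = (6*((-3 - 1*3)*1 + 4)/(13 + ((-3 - 1*3)*1 + 4)))*42 = (6*((-3 - 3)*1 + 4)/(13 + ((-3 - 3)*1 + 4)))*42 = (6*(-6*1 + 4)/(13 + (-6*1 + 4)))*42 = (6*(-6 + 4)/(13 + (-6 + 4)))*42 = (6*(-2)/(13 - 2))*42 = (6*(-2)/11)*42 = (6*(-2)*(1/11))*42 = -12/11*42 = -504/11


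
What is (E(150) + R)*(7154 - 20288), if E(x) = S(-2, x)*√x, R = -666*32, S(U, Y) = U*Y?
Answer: 279911808 + 19701000*√6 ≈ 3.2817e+8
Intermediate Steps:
R = -21312
E(x) = -2*x^(3/2) (E(x) = (-2*x)*√x = -2*x^(3/2))
(E(150) + R)*(7154 - 20288) = (-1500*√6 - 21312)*(7154 - 20288) = (-1500*√6 - 21312)*(-13134) = (-21312 - 1500*√6)*(-13134) = 279911808 + 19701000*√6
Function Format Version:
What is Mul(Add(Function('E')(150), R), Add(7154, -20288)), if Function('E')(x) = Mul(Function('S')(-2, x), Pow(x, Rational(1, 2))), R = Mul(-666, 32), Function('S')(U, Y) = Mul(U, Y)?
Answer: Add(279911808, Mul(19701000, Pow(6, Rational(1, 2)))) ≈ 3.2817e+8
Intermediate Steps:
R = -21312
Function('E')(x) = Mul(-2, Pow(x, Rational(3, 2))) (Function('E')(x) = Mul(Mul(-2, x), Pow(x, Rational(1, 2))) = Mul(-2, Pow(x, Rational(3, 2))))
Mul(Add(Function('E')(150), R), Add(7154, -20288)) = Mul(Add(Mul(-2, Pow(150, Rational(3, 2))), -21312), Add(7154, -20288)) = Mul(Add(Mul(-2, Mul(750, Pow(6, Rational(1, 2)))), -21312), -13134) = Mul(Add(Mul(-1500, Pow(6, Rational(1, 2))), -21312), -13134) = Mul(Add(-21312, Mul(-1500, Pow(6, Rational(1, 2)))), -13134) = Add(279911808, Mul(19701000, Pow(6, Rational(1, 2))))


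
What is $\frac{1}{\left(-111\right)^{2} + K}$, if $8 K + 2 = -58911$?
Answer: $\frac{8}{39655} \approx 0.00020174$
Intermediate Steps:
$K = - \frac{58913}{8}$ ($K = - \frac{1}{4} + \frac{1}{8} \left(-58911\right) = - \frac{1}{4} - \frac{58911}{8} = - \frac{58913}{8} \approx -7364.1$)
$\frac{1}{\left(-111\right)^{2} + K} = \frac{1}{\left(-111\right)^{2} - \frac{58913}{8}} = \frac{1}{12321 - \frac{58913}{8}} = \frac{1}{\frac{39655}{8}} = \frac{8}{39655}$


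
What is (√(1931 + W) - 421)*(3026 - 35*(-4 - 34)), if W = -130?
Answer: -1833876 + 4356*√1801 ≈ -1.6490e+6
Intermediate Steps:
(√(1931 + W) - 421)*(3026 - 35*(-4 - 34)) = (√(1931 - 130) - 421)*(3026 - 35*(-4 - 34)) = (√1801 - 421)*(3026 - 35*(-38)) = (-421 + √1801)*(3026 + 1330) = (-421 + √1801)*4356 = -1833876 + 4356*√1801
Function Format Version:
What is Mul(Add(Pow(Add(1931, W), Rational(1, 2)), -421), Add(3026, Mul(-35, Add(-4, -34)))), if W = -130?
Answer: Add(-1833876, Mul(4356, Pow(1801, Rational(1, 2)))) ≈ -1.6490e+6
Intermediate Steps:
Mul(Add(Pow(Add(1931, W), Rational(1, 2)), -421), Add(3026, Mul(-35, Add(-4, -34)))) = Mul(Add(Pow(Add(1931, -130), Rational(1, 2)), -421), Add(3026, Mul(-35, Add(-4, -34)))) = Mul(Add(Pow(1801, Rational(1, 2)), -421), Add(3026, Mul(-35, -38))) = Mul(Add(-421, Pow(1801, Rational(1, 2))), Add(3026, 1330)) = Mul(Add(-421, Pow(1801, Rational(1, 2))), 4356) = Add(-1833876, Mul(4356, Pow(1801, Rational(1, 2))))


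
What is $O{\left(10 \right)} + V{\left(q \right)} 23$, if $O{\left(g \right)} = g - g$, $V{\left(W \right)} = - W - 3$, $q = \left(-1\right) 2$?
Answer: $-23$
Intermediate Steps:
$q = -2$
$V{\left(W \right)} = -3 - W$
$O{\left(g \right)} = 0$
$O{\left(10 \right)} + V{\left(q \right)} 23 = 0 + \left(-3 - -2\right) 23 = 0 + \left(-3 + 2\right) 23 = 0 - 23 = -23$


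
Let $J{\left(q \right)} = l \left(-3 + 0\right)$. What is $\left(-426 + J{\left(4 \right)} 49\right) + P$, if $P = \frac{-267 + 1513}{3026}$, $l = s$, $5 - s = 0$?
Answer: $- \frac{19730}{17} \approx -1160.6$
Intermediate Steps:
$s = 5$ ($s = 5 - 0 = 5 + 0 = 5$)
$l = 5$
$P = \frac{7}{17}$ ($P = 1246 \cdot \frac{1}{3026} = \frac{7}{17} \approx 0.41176$)
$J{\left(q \right)} = -15$ ($J{\left(q \right)} = 5 \left(-3 + 0\right) = 5 \left(-3\right) = -15$)
$\left(-426 + J{\left(4 \right)} 49\right) + P = \left(-426 - 735\right) + \frac{7}{17} = -1161 + \frac{7}{17} = - \frac{19730}{17}$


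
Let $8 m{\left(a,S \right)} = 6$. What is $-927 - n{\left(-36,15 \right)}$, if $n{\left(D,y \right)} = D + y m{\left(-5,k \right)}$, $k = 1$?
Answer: $- \frac{3609}{4} \approx -902.25$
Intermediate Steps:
$m{\left(a,S \right)} = \frac{3}{4}$ ($m{\left(a,S \right)} = \frac{1}{8} \cdot 6 = \frac{3}{4}$)
$n{\left(D,y \right)} = D + \frac{3 y}{4}$ ($n{\left(D,y \right)} = D + y \frac{3}{4} = D + \frac{3 y}{4}$)
$-927 - n{\left(-36,15 \right)} = -927 - \left(-36 + \frac{3}{4} \cdot 15\right) = -927 - \left(-36 + \frac{45}{4}\right) = -927 - - \frac{99}{4} = -927 + \frac{99}{4} = - \frac{3609}{4}$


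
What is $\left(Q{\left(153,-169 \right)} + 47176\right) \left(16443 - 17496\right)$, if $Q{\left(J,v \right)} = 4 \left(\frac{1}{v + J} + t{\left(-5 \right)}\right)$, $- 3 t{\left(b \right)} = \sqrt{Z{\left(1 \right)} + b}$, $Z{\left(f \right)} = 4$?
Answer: $- \frac{198704259}{4} + 1404 i \approx -4.9676 \cdot 10^{7} + 1404.0 i$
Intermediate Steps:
$t{\left(b \right)} = - \frac{\sqrt{4 + b}}{3}$
$Q{\left(J,v \right)} = \frac{4}{J + v} - \frac{4 i}{3}$ ($Q{\left(J,v \right)} = 4 \left(\frac{1}{v + J} - \frac{\sqrt{4 - 5}}{3}\right) = 4 \left(\frac{1}{J + v} - \frac{\sqrt{-1}}{3}\right) = 4 \left(\frac{1}{J + v} - \frac{i}{3}\right) = \frac{4}{J + v} - \frac{4 i}{3}$)
$\left(Q{\left(153,-169 \right)} + 47176\right) \left(16443 - 17496\right) = \left(\frac{4 \left(3 - i 153 - i \left(-169\right)\right)}{3 \left(153 - 169\right)} + 47176\right) \left(16443 - 17496\right) = \left(\frac{4 \left(3 - 153 i + 169 i\right)}{3 \left(-16\right)} + 47176\right) \left(16443 - 17496\right) = \left(\frac{4}{3} \left(- \frac{1}{16}\right) \left(3 + 16 i\right) + 47176\right) \left(16443 - 17496\right) = \left(\left(- \frac{1}{4} - \frac{4 i}{3}\right) + 47176\right) \left(-1053\right) = \left(\frac{188703}{4} - \frac{4 i}{3}\right) \left(-1053\right) = - \frac{198704259}{4} + 1404 i$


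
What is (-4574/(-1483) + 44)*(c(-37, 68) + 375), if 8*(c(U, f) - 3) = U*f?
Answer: 4433951/1483 ≈ 2989.9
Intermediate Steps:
c(U, f) = 3 + U*f/8 (c(U, f) = 3 + (U*f)/8 = 3 + U*f/8)
(-4574/(-1483) + 44)*(c(-37, 68) + 375) = (-4574/(-1483) + 44)*((3 + (1/8)*(-37)*68) + 375) = (-4574*(-1/1483) + 44)*((3 - 629/2) + 375) = (4574/1483 + 44)*(-623/2 + 375) = (69826/1483)*(127/2) = 4433951/1483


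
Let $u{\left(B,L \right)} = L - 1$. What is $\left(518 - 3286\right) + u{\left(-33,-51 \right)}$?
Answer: $-2820$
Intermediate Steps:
$u{\left(B,L \right)} = -1 + L$ ($u{\left(B,L \right)} = L - 1 = -1 + L$)
$\left(518 - 3286\right) + u{\left(-33,-51 \right)} = \left(518 - 3286\right) - 52 = -2768 - 52 = -2820$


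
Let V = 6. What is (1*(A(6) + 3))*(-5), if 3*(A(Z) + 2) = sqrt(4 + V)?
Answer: -5 - 5*sqrt(10)/3 ≈ -10.270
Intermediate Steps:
A(Z) = -2 + sqrt(10)/3 (A(Z) = -2 + sqrt(4 + 6)/3 = -2 + sqrt(10)/3)
(1*(A(6) + 3))*(-5) = (1*((-2 + sqrt(10)/3) + 3))*(-5) = (1*(1 + sqrt(10)/3))*(-5) = (1 + sqrt(10)/3)*(-5) = -5 - 5*sqrt(10)/3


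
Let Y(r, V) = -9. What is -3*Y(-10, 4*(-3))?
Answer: 27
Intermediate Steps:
-3*Y(-10, 4*(-3)) = -3*(-9) = 27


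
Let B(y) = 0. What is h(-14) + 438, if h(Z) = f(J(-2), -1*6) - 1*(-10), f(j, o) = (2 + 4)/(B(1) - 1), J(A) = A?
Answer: 442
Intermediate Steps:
f(j, o) = -6 (f(j, o) = (2 + 4)/(0 - 1) = 6/(-1) = 6*(-1) = -6)
h(Z) = 4 (h(Z) = -6 - 1*(-10) = -6 + 10 = 4)
h(-14) + 438 = 4 + 438 = 442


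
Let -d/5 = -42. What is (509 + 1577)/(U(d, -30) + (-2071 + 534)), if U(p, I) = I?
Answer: -2086/1567 ≈ -1.3312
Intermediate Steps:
d = 210 (d = -5*(-42) = 210)
(509 + 1577)/(U(d, -30) + (-2071 + 534)) = (509 + 1577)/(-30 + (-2071 + 534)) = 2086/(-30 - 1537) = 2086/(-1567) = 2086*(-1/1567) = -2086/1567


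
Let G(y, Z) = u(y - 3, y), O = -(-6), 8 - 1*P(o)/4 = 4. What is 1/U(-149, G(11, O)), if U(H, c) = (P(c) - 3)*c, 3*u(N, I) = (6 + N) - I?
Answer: 1/13 ≈ 0.076923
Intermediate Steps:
P(o) = 16 (P(o) = 32 - 4*4 = 32 - 16 = 16)
O = 6 (O = -1*(-6) = 6)
u(N, I) = 2 - I/3 + N/3 (u(N, I) = ((6 + N) - I)/3 = (6 + N - I)/3 = 2 - I/3 + N/3)
G(y, Z) = 1 (G(y, Z) = 2 - y/3 + (y - 3)/3 = 2 - y/3 + (-3 + y)/3 = 2 - y/3 + (-1 + y/3) = 1)
U(H, c) = 13*c (U(H, c) = (16 - 3)*c = 13*c)
1/U(-149, G(11, O)) = 1/(13*1) = 1/13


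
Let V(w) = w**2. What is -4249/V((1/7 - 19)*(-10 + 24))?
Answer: -4249/69696 ≈ -0.060965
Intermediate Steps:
-4249/V((1/7 - 19)*(-10 + 24)) = -4249*1/((-10 + 24)**2*(1/7 - 19)**2) = -4249*1/(196*(1/7 - 19)**2) = -4249/((-132/7*14)**2) = -4249/((-264)**2) = -4249/69696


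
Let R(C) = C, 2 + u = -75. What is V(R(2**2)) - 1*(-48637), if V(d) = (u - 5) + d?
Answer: 48559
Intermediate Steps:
u = -77 (u = -2 - 75 = -77)
V(d) = -82 + d (V(d) = (-77 - 5) + d = -82 + d)
V(R(2**2)) - 1*(-48637) = (-82 + 2**2) - 1*(-48637) = (-82 + 4) + 48637 = -78 + 48637 = 48559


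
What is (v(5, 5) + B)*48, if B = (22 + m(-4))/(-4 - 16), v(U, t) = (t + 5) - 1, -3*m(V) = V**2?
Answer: 392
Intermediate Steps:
m(V) = -V**2/3
v(U, t) = 4 + t (v(U, t) = (5 + t) - 1 = 4 + t)
B = -5/6 (B = (22 - 1/3*(-4)**2)/(-4 - 16) = (22 - 1/3*16)/(-20) = (22 - 16/3)*(-1/20) = (50/3)*(-1/20) = -5/6 ≈ -0.83333)
(v(5, 5) + B)*48 = ((4 + 5) - 5/6)*48 = (9 - 5/6)*48 = (49/6)*48 = 392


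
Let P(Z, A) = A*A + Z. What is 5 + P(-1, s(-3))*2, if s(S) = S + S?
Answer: 75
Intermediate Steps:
s(S) = 2*S
P(Z, A) = Z + A**2 (P(Z, A) = A**2 + Z = Z + A**2)
5 + P(-1, s(-3))*2 = 5 + (-1 + (2*(-3))**2)*2 = 5 + (-1 + (-6)**2)*2 = 5 + (-1 + 36)*2 = 5 + 35*2 = 5 + 70 = 75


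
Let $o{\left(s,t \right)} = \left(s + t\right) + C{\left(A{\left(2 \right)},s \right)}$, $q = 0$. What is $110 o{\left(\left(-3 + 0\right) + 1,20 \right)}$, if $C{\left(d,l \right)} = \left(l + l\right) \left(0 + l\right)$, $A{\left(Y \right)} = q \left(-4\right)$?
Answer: $2860$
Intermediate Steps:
$A{\left(Y \right)} = 0$ ($A{\left(Y \right)} = 0 \left(-4\right) = 0$)
$C{\left(d,l \right)} = 2 l^{2}$ ($C{\left(d,l \right)} = 2 l l = 2 l^{2}$)
$o{\left(s,t \right)} = s + t + 2 s^{2}$ ($o{\left(s,t \right)} = \left(s + t\right) + 2 s^{2} = s + t + 2 s^{2}$)
$110 o{\left(\left(-3 + 0\right) + 1,20 \right)} = 110 \left(\left(\left(-3 + 0\right) + 1\right) + 20 + 2 \left(\left(-3 + 0\right) + 1\right)^{2}\right) = 110 \left(\left(-3 + 1\right) + 20 + 2 \left(-3 + 1\right)^{2}\right) = 110 \left(-2 + 20 + 2 \left(-2\right)^{2}\right) = 110 \left(-2 + 20 + 2 \cdot 4\right) = 110 \left(-2 + 20 + 8\right) = 110 \cdot 26 = 2860$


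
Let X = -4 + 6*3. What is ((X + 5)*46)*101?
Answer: 88274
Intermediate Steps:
X = 14 (X = -4 + 18 = 14)
((X + 5)*46)*101 = ((14 + 5)*46)*101 = (19*46)*101 = 874*101 = 88274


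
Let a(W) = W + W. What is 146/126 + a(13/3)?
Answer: 619/63 ≈ 9.8254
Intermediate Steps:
a(W) = 2*W
146/126 + a(13/3) = 146/126 + 2*(13/3) = 146*(1/126) + 2*(13*(1/3)) = 73/63 + 2*(13/3) = 73/63 + 26/3 = 619/63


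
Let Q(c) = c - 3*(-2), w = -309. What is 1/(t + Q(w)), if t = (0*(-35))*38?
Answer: -1/303 ≈ -0.0033003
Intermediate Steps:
t = 0 (t = 0*38 = 0)
Q(c) = 6 + c (Q(c) = c + 6 = 6 + c)
1/(t + Q(w)) = 1/(0 + (6 - 309)) = 1/(0 - 303) = 1/(-303) = -1/303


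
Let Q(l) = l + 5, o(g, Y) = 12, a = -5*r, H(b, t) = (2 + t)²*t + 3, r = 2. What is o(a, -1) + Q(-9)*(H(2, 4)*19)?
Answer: -11160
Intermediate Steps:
H(b, t) = 3 + t*(2 + t)² (H(b, t) = t*(2 + t)² + 3 = 3 + t*(2 + t)²)
a = -10 (a = -5*2 = -10)
Q(l) = 5 + l
o(a, -1) + Q(-9)*(H(2, 4)*19) = 12 + (5 - 9)*((3 + 4*(2 + 4)²)*19) = 12 - 4*(3 + 4*6²)*19 = 12 - 4*(3 + 4*36)*19 = 12 - 4*(3 + 144)*19 = 12 - 588*19 = 12 - 4*2793 = 12 - 11172 = -11160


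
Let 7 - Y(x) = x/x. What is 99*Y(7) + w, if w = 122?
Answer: 716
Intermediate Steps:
Y(x) = 6 (Y(x) = 7 - x/x = 7 - 1*1 = 7 - 1 = 6)
99*Y(7) + w = 99*6 + 122 = 594 + 122 = 716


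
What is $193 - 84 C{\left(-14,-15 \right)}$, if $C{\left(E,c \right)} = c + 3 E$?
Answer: $4981$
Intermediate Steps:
$193 - 84 C{\left(-14,-15 \right)} = 193 - 84 \left(-15 + 3 \left(-14\right)\right) = 193 - 84 \left(-15 - 42\right) = 193 - -4788 = 193 + 4788 = 4981$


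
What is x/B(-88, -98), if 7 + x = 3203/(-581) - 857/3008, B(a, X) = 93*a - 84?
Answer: 7455359/4816517888 ≈ 0.0015479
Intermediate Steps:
B(a, X) = -84 + 93*a
x = -22366077/1747648 (x = -7 + (3203/(-581) - 857/3008) = -7 + (3203*(-1/581) - 857*1/3008) = -7 + (-3203/581 - 857/3008) = -7 - 10132541/1747648 = -22366077/1747648 ≈ -12.798)
x/B(-88, -98) = -22366077/(1747648*(-84 + 93*(-88))) = -22366077/(1747648*(-84 - 8184)) = -22366077/1747648/(-8268) = -22366077/1747648*(-1/8268) = 7455359/4816517888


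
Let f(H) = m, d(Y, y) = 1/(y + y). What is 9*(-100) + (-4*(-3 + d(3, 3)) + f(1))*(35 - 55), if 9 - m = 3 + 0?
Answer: -3740/3 ≈ -1246.7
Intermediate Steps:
d(Y, y) = 1/(2*y)
m = 6 (m = 9 - (3 + 0) = 9 - 1*3 = 9 - 3 = 6)
f(H) = 6
9*(-100) + (-4*(-3 + d(3, 3)) + f(1))*(35 - 55) = 9*(-100) + (-4*(-3 + (1/2)/3) + 6)*(35 - 55) = -900 + (-4*(-3 + (1/2)*(1/3)) + 6)*(-20) = -900 + (-4*(-3 + 1/6) + 6)*(-20) = -900 + (-4*(-17/6) + 6)*(-20) = -900 + (34/3 + 6)*(-20) = -900 + (52/3)*(-20) = -900 - 1040/3 = -3740/3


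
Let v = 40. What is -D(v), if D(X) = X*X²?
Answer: -64000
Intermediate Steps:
D(X) = X³
-D(v) = -1*40³ = -1*64000 = -64000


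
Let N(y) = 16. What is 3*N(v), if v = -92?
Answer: 48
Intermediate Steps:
3*N(v) = 3*16 = 48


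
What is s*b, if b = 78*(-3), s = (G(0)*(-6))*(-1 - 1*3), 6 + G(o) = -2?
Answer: 44928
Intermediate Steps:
G(o) = -8 (G(o) = -6 - 2 = -8)
s = -192 (s = (-8*(-6))*(-1 - 1*3) = 48*(-1 - 3) = 48*(-4) = -192)
b = -234
s*b = -192*(-234) = 44928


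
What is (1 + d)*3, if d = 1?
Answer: 6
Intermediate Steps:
(1 + d)*3 = (1 + 1)*3 = 2*3 = 6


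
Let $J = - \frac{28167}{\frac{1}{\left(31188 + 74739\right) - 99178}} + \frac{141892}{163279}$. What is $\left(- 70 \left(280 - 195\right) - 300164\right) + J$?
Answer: $- \frac{31089170019071}{163279} \approx -1.9041 \cdot 10^{8}$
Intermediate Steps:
$J = - \frac{31039188031265}{163279}$ ($J = - \frac{28167}{\frac{1}{105927 - 99178}} + 141892 \cdot \frac{1}{163279} = - \frac{28167}{\frac{1}{6749}} + \frac{141892}{163279} = - 28167 \frac{1}{\frac{1}{6749}} + \frac{141892}{163279} = \left(-28167\right) 6749 + \frac{141892}{163279} = -190099083 + \frac{141892}{163279} = - \frac{31039188031265}{163279} \approx -1.901 \cdot 10^{8}$)
$\left(- 70 \left(280 - 195\right) - 300164\right) + J = \left(- 70 \left(280 - 195\right) - 300164\right) - \frac{31039188031265}{163279} = \left(\left(-70\right) 85 - 300164\right) - \frac{31039188031265}{163279} = \left(-5950 - 300164\right) - \frac{31039188031265}{163279} = -306114 - \frac{31039188031265}{163279} = - \frac{31089170019071}{163279}$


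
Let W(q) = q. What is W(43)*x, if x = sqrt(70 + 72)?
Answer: 43*sqrt(142) ≈ 512.40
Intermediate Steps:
x = sqrt(142) ≈ 11.916
W(43)*x = 43*sqrt(142)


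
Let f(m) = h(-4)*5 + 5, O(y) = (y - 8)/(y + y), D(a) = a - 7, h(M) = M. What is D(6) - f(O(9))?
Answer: 14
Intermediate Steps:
D(a) = -7 + a
O(y) = (-8 + y)/(2*y) (O(y) = (-8 + y)/((2*y)) = (-8 + y)*(1/(2*y)) = (-8 + y)/(2*y))
f(m) = -15 (f(m) = -4*5 + 5 = -20 + 5 = -15)
D(6) - f(O(9)) = (-7 + 6) - 1*(-15) = -1 + 15 = 14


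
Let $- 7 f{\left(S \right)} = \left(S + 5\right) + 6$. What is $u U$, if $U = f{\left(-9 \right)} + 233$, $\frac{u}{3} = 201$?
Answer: $\frac{982287}{7} \approx 1.4033 \cdot 10^{5}$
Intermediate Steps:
$u = 603$ ($u = 3 \cdot 201 = 603$)
$f{\left(S \right)} = - \frac{11}{7} - \frac{S}{7}$ ($f{\left(S \right)} = - \frac{\left(S + 5\right) + 6}{7} = - \frac{\left(5 + S\right) + 6}{7} = - \frac{11 + S}{7} = - \frac{11}{7} - \frac{S}{7}$)
$U = \frac{1629}{7}$ ($U = \left(- \frac{11}{7} - - \frac{9}{7}\right) + 233 = \left(- \frac{11}{7} + \frac{9}{7}\right) + 233 = - \frac{2}{7} + 233 = \frac{1629}{7} \approx 232.71$)
$u U = 603 \cdot \frac{1629}{7} = \frac{982287}{7}$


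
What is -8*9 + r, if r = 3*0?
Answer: -72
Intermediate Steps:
r = 0
-8*9 + r = -8*9 + 0 = -72 + 0 = -72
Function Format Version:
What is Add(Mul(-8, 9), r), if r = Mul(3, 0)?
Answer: -72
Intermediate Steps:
r = 0
Add(Mul(-8, 9), r) = Add(Mul(-8, 9), 0) = Add(-72, 0) = -72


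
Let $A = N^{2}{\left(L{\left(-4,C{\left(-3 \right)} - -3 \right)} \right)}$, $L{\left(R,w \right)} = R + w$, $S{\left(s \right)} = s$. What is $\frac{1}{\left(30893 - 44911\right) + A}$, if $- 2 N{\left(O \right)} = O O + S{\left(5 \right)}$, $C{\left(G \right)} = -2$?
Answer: $- \frac{1}{13969} \approx -7.1587 \cdot 10^{-5}$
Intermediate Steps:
$N{\left(O \right)} = - \frac{5}{2} - \frac{O^{2}}{2}$ ($N{\left(O \right)} = - \frac{O O + 5}{2} = - \frac{O^{2} + 5}{2} = - \frac{5 + O^{2}}{2} = - \frac{5}{2} - \frac{O^{2}}{2}$)
$A = 49$ ($A = \left(- \frac{5}{2} - \frac{\left(-4 - -1\right)^{2}}{2}\right)^{2} = \left(- \frac{5}{2} - \frac{\left(-4 + \left(-2 + 3\right)\right)^{2}}{2}\right)^{2} = \left(- \frac{5}{2} - \frac{\left(-4 + 1\right)^{2}}{2}\right)^{2} = \left(- \frac{5}{2} - \frac{\left(-3\right)^{2}}{2}\right)^{2} = \left(- \frac{5}{2} - \frac{9}{2}\right)^{2} = \left(-7\right)^{2} = 49$)
$\frac{1}{\left(30893 - 44911\right) + A} = \frac{1}{\left(30893 - 44911\right) + 49} = \frac{1}{-14018 + 49} = \frac{1}{-13969} = - \frac{1}{13969}$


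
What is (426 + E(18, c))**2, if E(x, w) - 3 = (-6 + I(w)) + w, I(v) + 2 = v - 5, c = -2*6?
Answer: 153664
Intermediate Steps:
c = -12
I(v) = -7 + v (I(v) = -2 + (v - 5) = -2 + (-5 + v) = -7 + v)
E(x, w) = -10 + 2*w (E(x, w) = 3 + ((-6 + (-7 + w)) + w) = 3 + ((-13 + w) + w) = 3 + (-13 + 2*w) = -10 + 2*w)
(426 + E(18, c))**2 = (426 + (-10 + 2*(-12)))**2 = (426 + (-10 - 24))**2 = (426 - 34)**2 = 392**2 = 153664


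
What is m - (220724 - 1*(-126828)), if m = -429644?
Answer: -777196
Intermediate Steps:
m - (220724 - 1*(-126828)) = -429644 - (220724 - 1*(-126828)) = -429644 - (220724 + 126828) = -429644 - 1*347552 = -429644 - 347552 = -777196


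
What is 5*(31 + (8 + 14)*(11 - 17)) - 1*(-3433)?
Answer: 2928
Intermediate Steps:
5*(31 + (8 + 14)*(11 - 17)) - 1*(-3433) = 5*(31 + 22*(-6)) + 3433 = 5*(31 - 132) + 3433 = 5*(-101) + 3433 = -505 + 3433 = 2928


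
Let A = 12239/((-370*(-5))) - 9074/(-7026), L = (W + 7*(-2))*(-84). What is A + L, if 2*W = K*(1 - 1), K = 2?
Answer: 7694271857/6499050 ≈ 1183.9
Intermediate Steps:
W = 0 (W = (2*(1 - 1))/2 = (2*0)/2 = (1/2)*0 = 0)
L = 1176 (L = (0 + 7*(-2))*(-84) = (0 - 14)*(-84) = -14*(-84) = 1176)
A = 51389057/6499050 (A = 12239/1850 - 9074*(-1/7026) = 12239*(1/1850) + 4537/3513 = 12239/1850 + 4537/3513 = 51389057/6499050 ≈ 7.9072)
A + L = 51389057/6499050 + 1176 = 7694271857/6499050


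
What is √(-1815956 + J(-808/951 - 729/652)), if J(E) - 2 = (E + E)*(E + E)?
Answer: I*√174540965174255879/310026 ≈ 1347.6*I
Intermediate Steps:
J(E) = 2 + 4*E² (J(E) = 2 + (E + E)*(E + E) = 2 + (2*E)*(2*E) = 2 + 4*E²)
√(-1815956 + J(-808/951 - 729/652)) = √(-1815956 + (2 + 4*(-808/951 - 729/652)²)) = √(-1815956 + (2 + 4*(-1220095/620052)²)) = √(-1815956 + (2 + 4*(1488631809025/384464482704))) = √(-1815956 + (2 + 1488631809025/96116120676)) = √(-1815956 + 1680864050377/96116120676) = √(-174540965174255879/96116120676) = I*√174540965174255879/310026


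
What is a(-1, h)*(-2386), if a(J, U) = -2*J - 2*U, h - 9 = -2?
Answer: 28632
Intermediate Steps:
h = 7 (h = 9 - 2 = 7)
a(-1, h)*(-2386) = (-2*(-1) - 2*7)*(-2386) = (2 - 14)*(-2386) = -12*(-2386) = 28632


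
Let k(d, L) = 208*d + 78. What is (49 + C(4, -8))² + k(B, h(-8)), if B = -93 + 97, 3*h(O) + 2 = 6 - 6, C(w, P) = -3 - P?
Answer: 3826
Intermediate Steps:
h(O) = -⅔ (h(O) = -⅔ + (6 - 6)/3 = -⅔ + (⅓)*0 = -⅔ + 0 = -⅔)
B = 4
k(d, L) = 78 + 208*d
(49 + C(4, -8))² + k(B, h(-8)) = (49 + (-3 - 1*(-8)))² + (78 + 208*4) = (49 + (-3 + 8))² + (78 + 832) = (49 + 5)² + 910 = 54² + 910 = 2916 + 910 = 3826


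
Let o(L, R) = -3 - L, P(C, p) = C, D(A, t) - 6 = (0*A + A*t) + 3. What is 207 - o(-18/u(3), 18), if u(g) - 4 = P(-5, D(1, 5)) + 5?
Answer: 411/2 ≈ 205.50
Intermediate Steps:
D(A, t) = 9 + A*t (D(A, t) = 6 + ((0*A + A*t) + 3) = 6 + ((0 + A*t) + 3) = 6 + (A*t + 3) = 6 + (3 + A*t) = 9 + A*t)
u(g) = 4 (u(g) = 4 + (-5 + 5) = 4 + 0 = 4)
207 - o(-18/u(3), 18) = 207 - (-3 - (-18)/4) = 207 - (-3 - 1*(-9/2)) = 207 - (-3 + 9/2) = 207 - 1*3/2 = 207 - 3/2 = 411/2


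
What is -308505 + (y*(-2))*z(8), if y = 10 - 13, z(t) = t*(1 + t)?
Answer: -308073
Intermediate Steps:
y = -3
-308505 + (y*(-2))*z(8) = -308505 + (-3*(-2))*(8*(1 + 8)) = -308505 + 6*(8*9) = -308505 + 6*72 = -308505 + 432 = -308073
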